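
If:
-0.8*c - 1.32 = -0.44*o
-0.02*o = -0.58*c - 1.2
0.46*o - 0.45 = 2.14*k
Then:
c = -2.10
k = -0.38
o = -0.81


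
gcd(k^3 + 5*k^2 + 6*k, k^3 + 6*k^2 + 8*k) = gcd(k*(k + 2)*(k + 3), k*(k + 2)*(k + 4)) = k^2 + 2*k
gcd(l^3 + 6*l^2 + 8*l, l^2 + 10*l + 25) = 1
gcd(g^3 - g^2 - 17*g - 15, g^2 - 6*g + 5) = g - 5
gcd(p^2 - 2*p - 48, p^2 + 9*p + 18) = p + 6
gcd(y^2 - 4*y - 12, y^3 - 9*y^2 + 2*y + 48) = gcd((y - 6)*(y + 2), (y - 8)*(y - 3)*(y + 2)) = y + 2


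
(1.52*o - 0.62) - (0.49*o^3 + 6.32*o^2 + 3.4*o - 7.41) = -0.49*o^3 - 6.32*o^2 - 1.88*o + 6.79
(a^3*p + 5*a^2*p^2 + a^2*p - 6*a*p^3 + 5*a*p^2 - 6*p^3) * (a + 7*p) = a^4*p + 12*a^3*p^2 + a^3*p + 29*a^2*p^3 + 12*a^2*p^2 - 42*a*p^4 + 29*a*p^3 - 42*p^4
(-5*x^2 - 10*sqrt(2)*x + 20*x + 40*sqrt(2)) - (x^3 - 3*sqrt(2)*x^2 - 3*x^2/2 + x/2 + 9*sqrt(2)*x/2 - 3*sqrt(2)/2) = -x^3 - 7*x^2/2 + 3*sqrt(2)*x^2 - 29*sqrt(2)*x/2 + 39*x/2 + 83*sqrt(2)/2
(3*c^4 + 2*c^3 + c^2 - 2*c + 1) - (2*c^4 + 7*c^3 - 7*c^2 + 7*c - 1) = c^4 - 5*c^3 + 8*c^2 - 9*c + 2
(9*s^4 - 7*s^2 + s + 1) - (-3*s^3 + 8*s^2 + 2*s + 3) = 9*s^4 + 3*s^3 - 15*s^2 - s - 2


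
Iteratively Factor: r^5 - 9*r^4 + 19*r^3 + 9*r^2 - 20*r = (r - 1)*(r^4 - 8*r^3 + 11*r^2 + 20*r) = r*(r - 1)*(r^3 - 8*r^2 + 11*r + 20) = r*(r - 1)*(r + 1)*(r^2 - 9*r + 20) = r*(r - 4)*(r - 1)*(r + 1)*(r - 5)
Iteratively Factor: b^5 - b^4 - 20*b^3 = (b)*(b^4 - b^3 - 20*b^2) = b^2*(b^3 - b^2 - 20*b) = b^2*(b - 5)*(b^2 + 4*b) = b^2*(b - 5)*(b + 4)*(b)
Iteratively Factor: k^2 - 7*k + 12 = (k - 3)*(k - 4)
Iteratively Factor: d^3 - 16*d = (d + 4)*(d^2 - 4*d) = d*(d + 4)*(d - 4)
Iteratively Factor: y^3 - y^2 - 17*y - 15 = (y + 1)*(y^2 - 2*y - 15) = (y - 5)*(y + 1)*(y + 3)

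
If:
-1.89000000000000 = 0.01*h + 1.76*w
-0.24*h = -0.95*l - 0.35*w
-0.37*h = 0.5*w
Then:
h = 1.46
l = 0.77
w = -1.08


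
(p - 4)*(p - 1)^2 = p^3 - 6*p^2 + 9*p - 4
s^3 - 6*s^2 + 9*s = s*(s - 3)^2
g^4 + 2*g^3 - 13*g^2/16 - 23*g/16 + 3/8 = (g - 3/4)*(g - 1/4)*(g + 1)*(g + 2)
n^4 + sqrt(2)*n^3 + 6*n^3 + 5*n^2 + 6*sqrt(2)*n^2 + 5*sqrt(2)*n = n*(n + 1)*(n + 5)*(n + sqrt(2))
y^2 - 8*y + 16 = (y - 4)^2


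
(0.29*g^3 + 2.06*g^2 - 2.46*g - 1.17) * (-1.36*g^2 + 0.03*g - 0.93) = -0.3944*g^5 - 2.7929*g^4 + 3.1377*g^3 - 0.3984*g^2 + 2.2527*g + 1.0881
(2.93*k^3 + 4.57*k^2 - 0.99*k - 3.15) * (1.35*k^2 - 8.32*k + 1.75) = 3.9555*k^5 - 18.2081*k^4 - 34.2314*k^3 + 11.9818*k^2 + 24.4755*k - 5.5125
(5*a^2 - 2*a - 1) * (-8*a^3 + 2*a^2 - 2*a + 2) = -40*a^5 + 26*a^4 - 6*a^3 + 12*a^2 - 2*a - 2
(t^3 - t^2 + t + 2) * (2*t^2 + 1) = 2*t^5 - 2*t^4 + 3*t^3 + 3*t^2 + t + 2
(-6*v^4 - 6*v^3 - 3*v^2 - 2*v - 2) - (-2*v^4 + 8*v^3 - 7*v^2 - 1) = -4*v^4 - 14*v^3 + 4*v^2 - 2*v - 1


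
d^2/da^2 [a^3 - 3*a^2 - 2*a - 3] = 6*a - 6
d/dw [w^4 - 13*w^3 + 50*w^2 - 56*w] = 4*w^3 - 39*w^2 + 100*w - 56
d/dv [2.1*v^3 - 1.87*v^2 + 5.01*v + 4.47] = 6.3*v^2 - 3.74*v + 5.01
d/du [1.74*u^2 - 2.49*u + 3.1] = 3.48*u - 2.49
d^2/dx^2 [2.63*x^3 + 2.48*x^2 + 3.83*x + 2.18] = 15.78*x + 4.96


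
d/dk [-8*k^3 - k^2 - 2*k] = -24*k^2 - 2*k - 2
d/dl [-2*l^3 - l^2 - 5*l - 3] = -6*l^2 - 2*l - 5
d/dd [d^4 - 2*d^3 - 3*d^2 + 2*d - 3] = 4*d^3 - 6*d^2 - 6*d + 2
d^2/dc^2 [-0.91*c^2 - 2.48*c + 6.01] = -1.82000000000000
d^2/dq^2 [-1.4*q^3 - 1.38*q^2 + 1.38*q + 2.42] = -8.4*q - 2.76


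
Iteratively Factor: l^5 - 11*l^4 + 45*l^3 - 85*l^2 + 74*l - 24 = (l - 4)*(l^4 - 7*l^3 + 17*l^2 - 17*l + 6) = (l - 4)*(l - 2)*(l^3 - 5*l^2 + 7*l - 3) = (l - 4)*(l - 2)*(l - 1)*(l^2 - 4*l + 3) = (l - 4)*(l - 2)*(l - 1)^2*(l - 3)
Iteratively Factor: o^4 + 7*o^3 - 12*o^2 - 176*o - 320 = (o + 4)*(o^3 + 3*o^2 - 24*o - 80) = (o + 4)^2*(o^2 - o - 20) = (o + 4)^3*(o - 5)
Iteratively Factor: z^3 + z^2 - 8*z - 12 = (z - 3)*(z^2 + 4*z + 4) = (z - 3)*(z + 2)*(z + 2)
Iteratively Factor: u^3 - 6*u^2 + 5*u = (u - 5)*(u^2 - u) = (u - 5)*(u - 1)*(u)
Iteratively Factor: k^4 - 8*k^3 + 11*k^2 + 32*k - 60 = (k - 3)*(k^3 - 5*k^2 - 4*k + 20) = (k - 5)*(k - 3)*(k^2 - 4) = (k - 5)*(k - 3)*(k + 2)*(k - 2)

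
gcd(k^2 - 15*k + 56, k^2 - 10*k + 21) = k - 7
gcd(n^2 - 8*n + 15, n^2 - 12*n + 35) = n - 5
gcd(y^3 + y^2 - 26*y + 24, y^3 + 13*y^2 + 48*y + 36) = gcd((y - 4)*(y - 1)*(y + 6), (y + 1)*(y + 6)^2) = y + 6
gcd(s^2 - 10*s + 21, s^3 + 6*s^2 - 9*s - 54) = s - 3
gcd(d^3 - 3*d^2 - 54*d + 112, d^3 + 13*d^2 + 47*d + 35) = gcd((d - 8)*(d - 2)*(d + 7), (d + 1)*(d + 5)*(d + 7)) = d + 7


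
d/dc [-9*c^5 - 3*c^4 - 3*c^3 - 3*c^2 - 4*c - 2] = -45*c^4 - 12*c^3 - 9*c^2 - 6*c - 4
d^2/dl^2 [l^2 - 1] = 2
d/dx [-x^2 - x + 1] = -2*x - 1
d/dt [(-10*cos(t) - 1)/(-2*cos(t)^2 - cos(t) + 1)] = (-20*sin(t)^2 + 4*cos(t) + 31)*sin(t)/(cos(t) + cos(2*t))^2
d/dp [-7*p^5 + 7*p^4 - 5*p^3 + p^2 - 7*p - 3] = -35*p^4 + 28*p^3 - 15*p^2 + 2*p - 7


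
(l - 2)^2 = l^2 - 4*l + 4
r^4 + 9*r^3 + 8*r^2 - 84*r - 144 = (r - 3)*(r + 2)*(r + 4)*(r + 6)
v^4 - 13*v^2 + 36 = (v - 3)*(v - 2)*(v + 2)*(v + 3)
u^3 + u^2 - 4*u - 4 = (u - 2)*(u + 1)*(u + 2)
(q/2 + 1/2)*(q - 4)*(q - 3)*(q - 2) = q^4/2 - 4*q^3 + 17*q^2/2 + q - 12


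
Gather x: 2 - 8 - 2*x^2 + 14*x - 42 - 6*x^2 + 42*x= -8*x^2 + 56*x - 48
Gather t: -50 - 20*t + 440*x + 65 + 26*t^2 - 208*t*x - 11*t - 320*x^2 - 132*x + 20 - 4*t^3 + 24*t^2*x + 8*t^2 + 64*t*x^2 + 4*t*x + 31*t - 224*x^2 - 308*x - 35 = -4*t^3 + t^2*(24*x + 34) + t*(64*x^2 - 204*x) - 544*x^2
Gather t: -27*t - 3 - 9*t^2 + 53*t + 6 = -9*t^2 + 26*t + 3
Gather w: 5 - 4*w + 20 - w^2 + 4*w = 25 - w^2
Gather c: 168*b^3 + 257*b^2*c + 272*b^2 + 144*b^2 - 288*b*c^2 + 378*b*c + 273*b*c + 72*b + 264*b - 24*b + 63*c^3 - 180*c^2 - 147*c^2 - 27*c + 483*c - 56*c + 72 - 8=168*b^3 + 416*b^2 + 312*b + 63*c^3 + c^2*(-288*b - 327) + c*(257*b^2 + 651*b + 400) + 64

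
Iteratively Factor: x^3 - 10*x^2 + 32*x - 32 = (x - 4)*(x^2 - 6*x + 8) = (x - 4)*(x - 2)*(x - 4)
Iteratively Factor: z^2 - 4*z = (z)*(z - 4)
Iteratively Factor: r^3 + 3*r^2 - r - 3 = (r - 1)*(r^2 + 4*r + 3) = (r - 1)*(r + 3)*(r + 1)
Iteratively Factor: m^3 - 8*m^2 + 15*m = (m)*(m^2 - 8*m + 15) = m*(m - 3)*(m - 5)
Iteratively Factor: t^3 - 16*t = (t + 4)*(t^2 - 4*t) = (t - 4)*(t + 4)*(t)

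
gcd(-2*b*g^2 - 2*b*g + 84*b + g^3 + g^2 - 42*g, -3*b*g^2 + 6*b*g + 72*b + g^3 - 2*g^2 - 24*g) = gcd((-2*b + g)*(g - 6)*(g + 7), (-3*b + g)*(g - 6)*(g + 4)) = g - 6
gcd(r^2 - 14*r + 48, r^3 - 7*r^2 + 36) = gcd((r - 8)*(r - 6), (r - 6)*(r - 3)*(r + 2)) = r - 6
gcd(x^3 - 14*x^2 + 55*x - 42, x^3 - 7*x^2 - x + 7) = x^2 - 8*x + 7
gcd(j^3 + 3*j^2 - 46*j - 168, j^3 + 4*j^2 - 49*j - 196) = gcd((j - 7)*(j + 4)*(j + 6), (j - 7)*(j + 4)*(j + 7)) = j^2 - 3*j - 28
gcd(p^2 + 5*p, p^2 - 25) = p + 5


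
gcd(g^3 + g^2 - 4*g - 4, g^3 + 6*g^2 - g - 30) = g - 2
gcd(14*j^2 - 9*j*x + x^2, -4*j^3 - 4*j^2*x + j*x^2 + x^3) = -2*j + x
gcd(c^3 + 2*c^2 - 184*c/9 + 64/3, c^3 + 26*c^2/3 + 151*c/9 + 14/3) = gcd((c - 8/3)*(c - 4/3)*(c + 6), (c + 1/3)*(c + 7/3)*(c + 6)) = c + 6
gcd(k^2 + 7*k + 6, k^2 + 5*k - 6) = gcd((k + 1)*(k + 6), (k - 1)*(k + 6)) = k + 6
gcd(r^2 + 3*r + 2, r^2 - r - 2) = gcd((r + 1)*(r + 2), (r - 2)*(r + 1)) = r + 1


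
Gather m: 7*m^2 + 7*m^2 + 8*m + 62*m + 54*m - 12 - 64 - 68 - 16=14*m^2 + 124*m - 160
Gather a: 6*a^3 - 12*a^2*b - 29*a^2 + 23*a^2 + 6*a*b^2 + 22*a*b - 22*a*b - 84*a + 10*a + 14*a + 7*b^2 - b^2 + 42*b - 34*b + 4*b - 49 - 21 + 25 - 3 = 6*a^3 + a^2*(-12*b - 6) + a*(6*b^2 - 60) + 6*b^2 + 12*b - 48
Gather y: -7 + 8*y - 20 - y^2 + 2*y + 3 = -y^2 + 10*y - 24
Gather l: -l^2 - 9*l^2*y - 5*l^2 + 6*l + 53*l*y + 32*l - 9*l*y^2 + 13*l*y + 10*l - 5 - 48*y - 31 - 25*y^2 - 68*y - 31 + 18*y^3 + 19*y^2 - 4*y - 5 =l^2*(-9*y - 6) + l*(-9*y^2 + 66*y + 48) + 18*y^3 - 6*y^2 - 120*y - 72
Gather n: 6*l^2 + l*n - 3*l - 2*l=6*l^2 + l*n - 5*l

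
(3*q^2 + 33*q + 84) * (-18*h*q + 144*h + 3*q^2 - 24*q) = -54*h*q^3 - 162*h*q^2 + 3240*h*q + 12096*h + 9*q^4 + 27*q^3 - 540*q^2 - 2016*q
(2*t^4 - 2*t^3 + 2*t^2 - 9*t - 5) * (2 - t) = -2*t^5 + 6*t^4 - 6*t^3 + 13*t^2 - 13*t - 10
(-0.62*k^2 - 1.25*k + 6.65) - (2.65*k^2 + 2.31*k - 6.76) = -3.27*k^2 - 3.56*k + 13.41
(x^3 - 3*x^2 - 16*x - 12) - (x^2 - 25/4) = x^3 - 4*x^2 - 16*x - 23/4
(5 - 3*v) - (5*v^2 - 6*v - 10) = -5*v^2 + 3*v + 15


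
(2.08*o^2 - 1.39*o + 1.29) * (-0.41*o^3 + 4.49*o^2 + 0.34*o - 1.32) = -0.8528*o^5 + 9.9091*o^4 - 6.0628*o^3 + 2.5739*o^2 + 2.2734*o - 1.7028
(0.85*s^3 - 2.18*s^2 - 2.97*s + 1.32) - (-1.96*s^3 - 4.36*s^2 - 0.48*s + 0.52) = 2.81*s^3 + 2.18*s^2 - 2.49*s + 0.8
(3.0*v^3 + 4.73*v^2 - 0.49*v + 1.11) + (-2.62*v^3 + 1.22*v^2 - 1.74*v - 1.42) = 0.38*v^3 + 5.95*v^2 - 2.23*v - 0.31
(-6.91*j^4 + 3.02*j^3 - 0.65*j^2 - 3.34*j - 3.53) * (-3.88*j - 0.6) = 26.8108*j^5 - 7.5716*j^4 + 0.71*j^3 + 13.3492*j^2 + 15.7004*j + 2.118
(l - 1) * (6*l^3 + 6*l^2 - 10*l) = 6*l^4 - 16*l^2 + 10*l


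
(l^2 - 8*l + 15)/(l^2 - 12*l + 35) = (l - 3)/(l - 7)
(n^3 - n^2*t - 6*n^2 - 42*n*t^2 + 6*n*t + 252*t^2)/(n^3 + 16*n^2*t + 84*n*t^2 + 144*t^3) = (n^2 - 7*n*t - 6*n + 42*t)/(n^2 + 10*n*t + 24*t^2)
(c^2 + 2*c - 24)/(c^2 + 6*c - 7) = (c^2 + 2*c - 24)/(c^2 + 6*c - 7)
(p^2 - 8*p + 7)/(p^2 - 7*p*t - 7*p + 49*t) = (p - 1)/(p - 7*t)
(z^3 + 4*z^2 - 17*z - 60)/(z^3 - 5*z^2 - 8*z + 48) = (z + 5)/(z - 4)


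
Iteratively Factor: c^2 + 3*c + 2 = (c + 1)*(c + 2)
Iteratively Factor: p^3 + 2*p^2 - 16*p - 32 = (p + 4)*(p^2 - 2*p - 8) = (p - 4)*(p + 4)*(p + 2)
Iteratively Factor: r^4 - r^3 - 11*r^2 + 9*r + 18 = (r - 3)*(r^3 + 2*r^2 - 5*r - 6) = (r - 3)*(r - 2)*(r^2 + 4*r + 3) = (r - 3)*(r - 2)*(r + 1)*(r + 3)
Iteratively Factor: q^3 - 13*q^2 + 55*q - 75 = (q - 5)*(q^2 - 8*q + 15) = (q - 5)*(q - 3)*(q - 5)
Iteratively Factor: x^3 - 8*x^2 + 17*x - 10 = (x - 2)*(x^2 - 6*x + 5) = (x - 5)*(x - 2)*(x - 1)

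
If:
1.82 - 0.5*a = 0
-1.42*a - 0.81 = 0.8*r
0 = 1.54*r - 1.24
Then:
No Solution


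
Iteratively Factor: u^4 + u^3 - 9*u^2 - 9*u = (u + 1)*(u^3 - 9*u) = u*(u + 1)*(u^2 - 9) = u*(u - 3)*(u + 1)*(u + 3)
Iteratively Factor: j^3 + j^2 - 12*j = (j + 4)*(j^2 - 3*j) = j*(j + 4)*(j - 3)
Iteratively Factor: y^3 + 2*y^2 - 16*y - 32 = (y + 2)*(y^2 - 16) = (y + 2)*(y + 4)*(y - 4)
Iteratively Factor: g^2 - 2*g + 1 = (g - 1)*(g - 1)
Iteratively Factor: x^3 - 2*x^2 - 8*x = (x - 4)*(x^2 + 2*x) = x*(x - 4)*(x + 2)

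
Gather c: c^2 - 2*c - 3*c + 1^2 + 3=c^2 - 5*c + 4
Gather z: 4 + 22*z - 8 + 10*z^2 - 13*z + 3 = 10*z^2 + 9*z - 1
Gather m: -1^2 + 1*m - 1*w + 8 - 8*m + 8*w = -7*m + 7*w + 7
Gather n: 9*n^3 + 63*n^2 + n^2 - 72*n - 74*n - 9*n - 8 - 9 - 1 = 9*n^3 + 64*n^2 - 155*n - 18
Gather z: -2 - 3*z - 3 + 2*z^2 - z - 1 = 2*z^2 - 4*z - 6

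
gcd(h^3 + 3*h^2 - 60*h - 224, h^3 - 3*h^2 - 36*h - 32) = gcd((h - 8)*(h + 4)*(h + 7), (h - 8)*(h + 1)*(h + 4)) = h^2 - 4*h - 32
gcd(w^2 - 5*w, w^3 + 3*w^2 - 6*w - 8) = 1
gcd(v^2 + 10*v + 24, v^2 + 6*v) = v + 6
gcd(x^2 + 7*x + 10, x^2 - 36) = 1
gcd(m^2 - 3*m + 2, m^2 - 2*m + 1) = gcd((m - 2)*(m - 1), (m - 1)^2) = m - 1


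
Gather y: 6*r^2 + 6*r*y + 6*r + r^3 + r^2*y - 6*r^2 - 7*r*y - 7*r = r^3 - r + y*(r^2 - r)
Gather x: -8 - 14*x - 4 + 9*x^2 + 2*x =9*x^2 - 12*x - 12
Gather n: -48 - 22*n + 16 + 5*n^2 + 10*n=5*n^2 - 12*n - 32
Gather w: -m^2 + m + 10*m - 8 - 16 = -m^2 + 11*m - 24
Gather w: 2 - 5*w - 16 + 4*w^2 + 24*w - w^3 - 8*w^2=-w^3 - 4*w^2 + 19*w - 14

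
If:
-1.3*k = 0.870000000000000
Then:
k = -0.67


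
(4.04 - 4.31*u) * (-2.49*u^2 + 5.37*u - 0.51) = 10.7319*u^3 - 33.2043*u^2 + 23.8929*u - 2.0604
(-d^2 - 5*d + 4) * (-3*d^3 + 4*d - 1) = 3*d^5 + 15*d^4 - 16*d^3 - 19*d^2 + 21*d - 4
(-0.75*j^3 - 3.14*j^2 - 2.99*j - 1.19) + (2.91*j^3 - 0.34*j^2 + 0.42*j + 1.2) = 2.16*j^3 - 3.48*j^2 - 2.57*j + 0.01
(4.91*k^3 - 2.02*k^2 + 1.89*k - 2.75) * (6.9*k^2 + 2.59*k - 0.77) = 33.879*k^5 - 1.2211*k^4 + 4.0285*k^3 - 12.5245*k^2 - 8.5778*k + 2.1175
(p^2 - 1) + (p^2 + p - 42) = 2*p^2 + p - 43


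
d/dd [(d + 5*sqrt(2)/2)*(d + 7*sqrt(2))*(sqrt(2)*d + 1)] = 3*sqrt(2)*d^2 + 40*d + 89*sqrt(2)/2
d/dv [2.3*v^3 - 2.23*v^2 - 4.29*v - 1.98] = 6.9*v^2 - 4.46*v - 4.29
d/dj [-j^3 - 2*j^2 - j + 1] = -3*j^2 - 4*j - 1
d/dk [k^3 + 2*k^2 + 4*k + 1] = 3*k^2 + 4*k + 4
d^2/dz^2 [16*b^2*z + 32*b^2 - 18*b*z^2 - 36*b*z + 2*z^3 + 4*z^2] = -36*b + 12*z + 8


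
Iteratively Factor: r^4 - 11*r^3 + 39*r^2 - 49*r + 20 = (r - 1)*(r^3 - 10*r^2 + 29*r - 20) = (r - 1)^2*(r^2 - 9*r + 20) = (r - 4)*(r - 1)^2*(r - 5)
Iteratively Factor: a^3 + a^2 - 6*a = (a + 3)*(a^2 - 2*a) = a*(a + 3)*(a - 2)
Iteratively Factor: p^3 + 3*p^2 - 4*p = (p + 4)*(p^2 - p) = p*(p + 4)*(p - 1)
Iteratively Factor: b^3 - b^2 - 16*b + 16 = (b - 1)*(b^2 - 16) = (b - 4)*(b - 1)*(b + 4)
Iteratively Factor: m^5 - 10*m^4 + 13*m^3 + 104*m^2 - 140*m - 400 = (m + 2)*(m^4 - 12*m^3 + 37*m^2 + 30*m - 200) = (m - 5)*(m + 2)*(m^3 - 7*m^2 + 2*m + 40) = (m - 5)^2*(m + 2)*(m^2 - 2*m - 8) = (m - 5)^2*(m + 2)^2*(m - 4)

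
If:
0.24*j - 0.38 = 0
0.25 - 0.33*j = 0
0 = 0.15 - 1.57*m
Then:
No Solution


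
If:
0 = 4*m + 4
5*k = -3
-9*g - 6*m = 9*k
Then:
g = 19/15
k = -3/5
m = -1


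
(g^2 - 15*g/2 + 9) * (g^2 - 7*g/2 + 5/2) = g^4 - 11*g^3 + 151*g^2/4 - 201*g/4 + 45/2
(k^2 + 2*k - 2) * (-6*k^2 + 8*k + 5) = -6*k^4 - 4*k^3 + 33*k^2 - 6*k - 10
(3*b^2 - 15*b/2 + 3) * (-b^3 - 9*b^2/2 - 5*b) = -3*b^5 - 6*b^4 + 63*b^3/4 + 24*b^2 - 15*b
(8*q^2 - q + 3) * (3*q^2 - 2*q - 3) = 24*q^4 - 19*q^3 - 13*q^2 - 3*q - 9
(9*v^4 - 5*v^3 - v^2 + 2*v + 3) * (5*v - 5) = 45*v^5 - 70*v^4 + 20*v^3 + 15*v^2 + 5*v - 15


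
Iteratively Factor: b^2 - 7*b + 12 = (b - 4)*(b - 3)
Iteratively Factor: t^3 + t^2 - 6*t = (t - 2)*(t^2 + 3*t) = t*(t - 2)*(t + 3)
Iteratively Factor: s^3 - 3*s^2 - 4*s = (s - 4)*(s^2 + s) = (s - 4)*(s + 1)*(s)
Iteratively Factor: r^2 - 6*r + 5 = (r - 5)*(r - 1)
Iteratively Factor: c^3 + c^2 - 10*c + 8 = (c - 1)*(c^2 + 2*c - 8) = (c - 1)*(c + 4)*(c - 2)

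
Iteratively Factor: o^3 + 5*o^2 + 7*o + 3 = (o + 1)*(o^2 + 4*o + 3) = (o + 1)*(o + 3)*(o + 1)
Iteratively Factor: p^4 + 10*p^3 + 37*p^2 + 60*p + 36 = (p + 2)*(p^3 + 8*p^2 + 21*p + 18) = (p + 2)*(p + 3)*(p^2 + 5*p + 6) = (p + 2)^2*(p + 3)*(p + 3)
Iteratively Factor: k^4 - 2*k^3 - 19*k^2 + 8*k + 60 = (k - 2)*(k^3 - 19*k - 30) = (k - 2)*(k + 2)*(k^2 - 2*k - 15) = (k - 5)*(k - 2)*(k + 2)*(k + 3)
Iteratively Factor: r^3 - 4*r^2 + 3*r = (r - 1)*(r^2 - 3*r) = r*(r - 1)*(r - 3)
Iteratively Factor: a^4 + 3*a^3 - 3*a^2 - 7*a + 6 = (a - 1)*(a^3 + 4*a^2 + a - 6) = (a - 1)*(a + 3)*(a^2 + a - 2) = (a - 1)*(a + 2)*(a + 3)*(a - 1)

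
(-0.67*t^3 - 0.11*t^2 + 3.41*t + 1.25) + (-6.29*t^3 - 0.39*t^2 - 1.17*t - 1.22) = -6.96*t^3 - 0.5*t^2 + 2.24*t + 0.03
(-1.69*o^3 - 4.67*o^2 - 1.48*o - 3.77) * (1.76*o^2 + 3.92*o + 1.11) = -2.9744*o^5 - 14.844*o^4 - 22.7871*o^3 - 17.6205*o^2 - 16.4212*o - 4.1847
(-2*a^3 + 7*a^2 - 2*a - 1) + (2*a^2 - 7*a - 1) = -2*a^3 + 9*a^2 - 9*a - 2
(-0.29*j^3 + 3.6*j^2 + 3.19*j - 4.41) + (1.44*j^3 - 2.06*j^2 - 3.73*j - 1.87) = 1.15*j^3 + 1.54*j^2 - 0.54*j - 6.28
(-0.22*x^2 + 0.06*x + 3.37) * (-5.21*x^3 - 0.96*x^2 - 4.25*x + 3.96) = 1.1462*x^5 - 0.1014*x^4 - 16.6803*x^3 - 4.3614*x^2 - 14.0849*x + 13.3452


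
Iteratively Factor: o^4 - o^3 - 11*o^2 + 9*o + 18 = (o + 1)*(o^3 - 2*o^2 - 9*o + 18) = (o - 2)*(o + 1)*(o^2 - 9) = (o - 3)*(o - 2)*(o + 1)*(o + 3)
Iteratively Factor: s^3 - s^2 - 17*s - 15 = (s + 1)*(s^2 - 2*s - 15) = (s + 1)*(s + 3)*(s - 5)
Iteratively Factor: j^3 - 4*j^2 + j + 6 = (j - 3)*(j^2 - j - 2) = (j - 3)*(j - 2)*(j + 1)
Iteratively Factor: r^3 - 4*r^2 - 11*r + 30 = (r - 5)*(r^2 + r - 6) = (r - 5)*(r + 3)*(r - 2)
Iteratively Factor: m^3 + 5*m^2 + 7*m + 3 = (m + 1)*(m^2 + 4*m + 3) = (m + 1)*(m + 3)*(m + 1)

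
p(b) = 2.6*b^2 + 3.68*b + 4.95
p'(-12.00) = -58.72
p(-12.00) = 335.19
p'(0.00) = 3.68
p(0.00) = 4.95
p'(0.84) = 8.05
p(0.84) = 9.88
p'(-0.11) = 3.11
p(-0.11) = 4.58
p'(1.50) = 11.48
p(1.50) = 16.32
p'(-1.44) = -3.81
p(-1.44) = 5.04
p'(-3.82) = -16.18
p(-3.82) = 28.83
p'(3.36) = 21.15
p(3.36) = 46.67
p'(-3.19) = -12.91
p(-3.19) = 19.67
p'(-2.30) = -8.28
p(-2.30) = 10.24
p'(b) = 5.2*b + 3.68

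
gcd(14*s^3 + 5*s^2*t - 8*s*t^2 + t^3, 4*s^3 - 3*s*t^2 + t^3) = 2*s^2 + s*t - t^2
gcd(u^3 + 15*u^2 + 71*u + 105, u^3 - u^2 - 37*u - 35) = u + 5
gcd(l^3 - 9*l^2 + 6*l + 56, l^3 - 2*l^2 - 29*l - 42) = l^2 - 5*l - 14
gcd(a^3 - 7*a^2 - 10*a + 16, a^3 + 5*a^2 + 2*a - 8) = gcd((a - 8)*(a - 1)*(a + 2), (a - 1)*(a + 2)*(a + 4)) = a^2 + a - 2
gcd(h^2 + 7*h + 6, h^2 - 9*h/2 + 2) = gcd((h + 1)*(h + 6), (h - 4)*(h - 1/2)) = 1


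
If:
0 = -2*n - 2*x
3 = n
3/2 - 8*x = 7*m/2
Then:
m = 51/7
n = 3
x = -3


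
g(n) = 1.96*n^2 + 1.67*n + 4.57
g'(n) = 3.92*n + 1.67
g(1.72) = 13.24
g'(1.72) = 8.41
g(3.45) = 33.66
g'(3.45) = 15.19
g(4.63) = 54.32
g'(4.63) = 19.82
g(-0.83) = 4.53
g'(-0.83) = -1.58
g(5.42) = 71.20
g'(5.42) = 22.92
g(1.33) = 10.26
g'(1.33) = 6.88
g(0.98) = 8.09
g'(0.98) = 5.51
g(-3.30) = 20.40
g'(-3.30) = -11.27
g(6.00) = 85.15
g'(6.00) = 25.19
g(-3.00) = 17.20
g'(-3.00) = -10.09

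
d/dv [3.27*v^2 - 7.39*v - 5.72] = 6.54*v - 7.39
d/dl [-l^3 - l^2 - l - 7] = -3*l^2 - 2*l - 1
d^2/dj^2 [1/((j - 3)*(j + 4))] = 2*((j - 3)^2 + (j - 3)*(j + 4) + (j + 4)^2)/((j - 3)^3*(j + 4)^3)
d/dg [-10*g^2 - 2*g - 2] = -20*g - 2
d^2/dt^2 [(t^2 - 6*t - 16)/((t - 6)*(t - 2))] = 4*(t^3 - 42*t^2 + 300*t - 632)/(t^6 - 24*t^5 + 228*t^4 - 1088*t^3 + 2736*t^2 - 3456*t + 1728)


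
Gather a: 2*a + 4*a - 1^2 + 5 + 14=6*a + 18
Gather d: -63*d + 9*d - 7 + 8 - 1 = -54*d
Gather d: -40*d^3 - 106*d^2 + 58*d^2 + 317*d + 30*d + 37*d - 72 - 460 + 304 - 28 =-40*d^3 - 48*d^2 + 384*d - 256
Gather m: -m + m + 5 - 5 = 0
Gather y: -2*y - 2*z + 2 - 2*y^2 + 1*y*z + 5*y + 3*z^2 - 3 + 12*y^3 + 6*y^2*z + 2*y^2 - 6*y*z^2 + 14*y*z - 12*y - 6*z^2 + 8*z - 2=12*y^3 + 6*y^2*z + y*(-6*z^2 + 15*z - 9) - 3*z^2 + 6*z - 3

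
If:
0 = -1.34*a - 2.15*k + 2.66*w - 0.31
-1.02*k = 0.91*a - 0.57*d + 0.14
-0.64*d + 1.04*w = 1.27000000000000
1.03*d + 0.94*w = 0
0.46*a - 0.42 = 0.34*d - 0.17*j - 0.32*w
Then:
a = -5.06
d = -0.71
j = 13.25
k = 3.97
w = 0.78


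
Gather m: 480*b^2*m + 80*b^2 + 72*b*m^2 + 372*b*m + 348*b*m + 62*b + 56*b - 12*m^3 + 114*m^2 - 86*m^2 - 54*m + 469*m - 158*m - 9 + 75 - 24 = 80*b^2 + 118*b - 12*m^3 + m^2*(72*b + 28) + m*(480*b^2 + 720*b + 257) + 42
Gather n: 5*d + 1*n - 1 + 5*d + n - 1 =10*d + 2*n - 2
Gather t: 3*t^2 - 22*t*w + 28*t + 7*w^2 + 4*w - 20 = 3*t^2 + t*(28 - 22*w) + 7*w^2 + 4*w - 20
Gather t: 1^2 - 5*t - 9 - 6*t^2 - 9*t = -6*t^2 - 14*t - 8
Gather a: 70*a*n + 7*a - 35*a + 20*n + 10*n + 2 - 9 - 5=a*(70*n - 28) + 30*n - 12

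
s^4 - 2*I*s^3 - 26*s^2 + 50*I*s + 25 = (s - 5)*(s + 5)*(s - I)^2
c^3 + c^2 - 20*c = c*(c - 4)*(c + 5)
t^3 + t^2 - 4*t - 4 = (t - 2)*(t + 1)*(t + 2)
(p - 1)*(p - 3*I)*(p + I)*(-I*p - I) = -I*p^4 - 2*p^3 - 2*I*p^2 + 2*p + 3*I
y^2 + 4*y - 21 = (y - 3)*(y + 7)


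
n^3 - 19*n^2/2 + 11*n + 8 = (n - 8)*(n - 2)*(n + 1/2)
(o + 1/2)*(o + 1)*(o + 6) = o^3 + 15*o^2/2 + 19*o/2 + 3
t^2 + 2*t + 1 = (t + 1)^2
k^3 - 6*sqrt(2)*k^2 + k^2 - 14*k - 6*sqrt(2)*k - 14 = (k + 1)*(k - 7*sqrt(2))*(k + sqrt(2))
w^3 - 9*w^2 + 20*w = w*(w - 5)*(w - 4)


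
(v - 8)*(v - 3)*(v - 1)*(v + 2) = v^4 - 10*v^3 + 11*v^2 + 46*v - 48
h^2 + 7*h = h*(h + 7)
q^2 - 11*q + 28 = (q - 7)*(q - 4)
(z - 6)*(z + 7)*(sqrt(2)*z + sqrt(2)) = sqrt(2)*z^3 + 2*sqrt(2)*z^2 - 41*sqrt(2)*z - 42*sqrt(2)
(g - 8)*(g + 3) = g^2 - 5*g - 24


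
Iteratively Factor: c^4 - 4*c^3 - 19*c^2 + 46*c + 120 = (c - 4)*(c^3 - 19*c - 30) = (c - 5)*(c - 4)*(c^2 + 5*c + 6) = (c - 5)*(c - 4)*(c + 3)*(c + 2)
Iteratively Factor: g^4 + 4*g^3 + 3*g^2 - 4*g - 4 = (g + 1)*(g^3 + 3*g^2 - 4) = (g - 1)*(g + 1)*(g^2 + 4*g + 4) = (g - 1)*(g + 1)*(g + 2)*(g + 2)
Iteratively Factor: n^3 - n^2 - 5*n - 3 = (n + 1)*(n^2 - 2*n - 3) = (n - 3)*(n + 1)*(n + 1)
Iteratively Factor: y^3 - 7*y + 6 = (y - 1)*(y^2 + y - 6) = (y - 2)*(y - 1)*(y + 3)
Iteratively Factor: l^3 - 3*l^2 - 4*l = (l - 4)*(l^2 + l) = l*(l - 4)*(l + 1)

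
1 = 1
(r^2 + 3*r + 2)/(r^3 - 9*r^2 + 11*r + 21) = (r + 2)/(r^2 - 10*r + 21)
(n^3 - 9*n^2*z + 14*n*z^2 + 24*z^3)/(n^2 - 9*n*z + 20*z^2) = (-n^2 + 5*n*z + 6*z^2)/(-n + 5*z)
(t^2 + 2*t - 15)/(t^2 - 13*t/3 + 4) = 3*(t + 5)/(3*t - 4)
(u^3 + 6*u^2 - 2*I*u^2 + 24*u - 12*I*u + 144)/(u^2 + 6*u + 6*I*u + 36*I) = (u^2 - 2*I*u + 24)/(u + 6*I)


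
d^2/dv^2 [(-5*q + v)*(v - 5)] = 2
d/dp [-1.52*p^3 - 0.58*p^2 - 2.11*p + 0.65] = -4.56*p^2 - 1.16*p - 2.11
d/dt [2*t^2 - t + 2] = 4*t - 1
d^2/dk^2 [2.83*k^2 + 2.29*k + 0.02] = 5.66000000000000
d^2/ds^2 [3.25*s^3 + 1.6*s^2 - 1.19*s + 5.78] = 19.5*s + 3.2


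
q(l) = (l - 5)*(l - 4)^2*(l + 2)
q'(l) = (l - 5)*(l - 4)^2 + (l - 5)*(l + 2)*(2*l - 8) + (l - 4)^2*(l + 2)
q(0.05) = -158.33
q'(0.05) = 34.92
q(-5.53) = 3375.89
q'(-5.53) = -1985.42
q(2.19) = -38.57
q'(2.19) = 47.14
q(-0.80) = -160.36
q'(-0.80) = -39.17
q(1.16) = -97.87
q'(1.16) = 63.44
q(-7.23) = 8066.55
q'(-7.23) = -3638.54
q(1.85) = -56.06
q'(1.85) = 55.38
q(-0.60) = -165.89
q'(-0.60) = -16.74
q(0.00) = -160.00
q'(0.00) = 32.00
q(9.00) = 1100.00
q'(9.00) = 815.00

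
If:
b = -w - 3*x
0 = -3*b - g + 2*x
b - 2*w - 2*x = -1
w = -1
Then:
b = -7/5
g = 29/5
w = -1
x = 4/5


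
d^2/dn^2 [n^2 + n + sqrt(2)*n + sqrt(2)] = 2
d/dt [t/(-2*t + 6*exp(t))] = (-t*(3*exp(t) - 1) - t + 3*exp(t))/(2*(t - 3*exp(t))^2)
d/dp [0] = 0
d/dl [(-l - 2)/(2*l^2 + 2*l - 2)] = (-l^2 - l + (l + 2)*(2*l + 1) + 1)/(2*(l^2 + l - 1)^2)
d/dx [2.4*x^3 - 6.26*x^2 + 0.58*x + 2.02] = 7.2*x^2 - 12.52*x + 0.58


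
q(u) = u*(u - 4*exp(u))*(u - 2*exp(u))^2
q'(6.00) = -19688247391.60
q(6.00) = -6186869416.32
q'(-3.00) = -107.39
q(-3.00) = 92.21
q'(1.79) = -15445.03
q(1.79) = -4119.37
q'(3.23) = -2426945.91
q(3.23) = -708264.02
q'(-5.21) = -563.04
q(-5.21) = 743.00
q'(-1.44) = -15.95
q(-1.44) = 12.59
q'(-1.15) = -10.34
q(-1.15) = 8.84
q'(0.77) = -316.04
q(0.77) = -76.34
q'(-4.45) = -349.72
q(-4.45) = 400.43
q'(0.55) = -132.56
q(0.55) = -29.86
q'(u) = u*(1 - 4*exp(u))*(u - 2*exp(u))^2 + u*(2 - 4*exp(u))*(u - 4*exp(u))*(u - 2*exp(u)) + (u - 4*exp(u))*(u - 2*exp(u))^2 = (u - 2*exp(u))*(-2*u*(u - 4*exp(u))*(2*exp(u) - 1) - u*(u - 2*exp(u))*(4*exp(u) - 1) + (u - 4*exp(u))*(u - 2*exp(u)))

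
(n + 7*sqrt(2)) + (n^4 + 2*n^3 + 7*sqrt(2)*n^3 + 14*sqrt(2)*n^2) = n^4 + 2*n^3 + 7*sqrt(2)*n^3 + 14*sqrt(2)*n^2 + n + 7*sqrt(2)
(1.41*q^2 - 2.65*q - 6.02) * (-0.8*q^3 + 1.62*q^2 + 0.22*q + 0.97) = -1.128*q^5 + 4.4042*q^4 + 0.8332*q^3 - 8.9677*q^2 - 3.8949*q - 5.8394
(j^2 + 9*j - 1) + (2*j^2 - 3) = 3*j^2 + 9*j - 4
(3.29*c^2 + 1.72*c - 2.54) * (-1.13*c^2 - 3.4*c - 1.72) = -3.7177*c^4 - 13.1296*c^3 - 8.6366*c^2 + 5.6776*c + 4.3688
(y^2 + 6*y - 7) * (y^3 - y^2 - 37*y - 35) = y^5 + 5*y^4 - 50*y^3 - 250*y^2 + 49*y + 245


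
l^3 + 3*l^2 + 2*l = l*(l + 1)*(l + 2)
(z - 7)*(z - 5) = z^2 - 12*z + 35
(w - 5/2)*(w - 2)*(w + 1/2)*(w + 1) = w^4 - 3*w^3 - 5*w^2/4 + 21*w/4 + 5/2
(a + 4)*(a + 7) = a^2 + 11*a + 28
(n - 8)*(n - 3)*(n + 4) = n^3 - 7*n^2 - 20*n + 96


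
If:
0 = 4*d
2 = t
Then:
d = 0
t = 2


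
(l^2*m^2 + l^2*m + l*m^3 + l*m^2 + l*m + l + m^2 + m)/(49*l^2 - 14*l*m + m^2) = (l^2*m^2 + l^2*m + l*m^3 + l*m^2 + l*m + l + m^2 + m)/(49*l^2 - 14*l*m + m^2)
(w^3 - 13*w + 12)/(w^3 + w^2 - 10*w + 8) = (w - 3)/(w - 2)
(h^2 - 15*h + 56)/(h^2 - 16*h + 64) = (h - 7)/(h - 8)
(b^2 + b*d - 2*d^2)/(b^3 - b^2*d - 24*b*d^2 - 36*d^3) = (b - d)/(b^2 - 3*b*d - 18*d^2)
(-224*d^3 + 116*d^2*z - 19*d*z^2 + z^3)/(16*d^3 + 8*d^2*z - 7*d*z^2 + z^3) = (56*d^2 - 15*d*z + z^2)/(-4*d^2 - 3*d*z + z^2)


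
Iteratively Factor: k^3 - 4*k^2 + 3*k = (k - 3)*(k^2 - k) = k*(k - 3)*(k - 1)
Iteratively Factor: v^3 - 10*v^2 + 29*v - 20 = (v - 1)*(v^2 - 9*v + 20) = (v - 5)*(v - 1)*(v - 4)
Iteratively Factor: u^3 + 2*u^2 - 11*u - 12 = (u + 1)*(u^2 + u - 12) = (u + 1)*(u + 4)*(u - 3)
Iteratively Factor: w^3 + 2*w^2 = (w + 2)*(w^2) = w*(w + 2)*(w)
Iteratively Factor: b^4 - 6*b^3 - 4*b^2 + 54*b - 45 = (b + 3)*(b^3 - 9*b^2 + 23*b - 15) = (b - 5)*(b + 3)*(b^2 - 4*b + 3) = (b - 5)*(b - 1)*(b + 3)*(b - 3)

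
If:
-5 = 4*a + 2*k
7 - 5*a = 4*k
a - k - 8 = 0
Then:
No Solution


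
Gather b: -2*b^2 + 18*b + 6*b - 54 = -2*b^2 + 24*b - 54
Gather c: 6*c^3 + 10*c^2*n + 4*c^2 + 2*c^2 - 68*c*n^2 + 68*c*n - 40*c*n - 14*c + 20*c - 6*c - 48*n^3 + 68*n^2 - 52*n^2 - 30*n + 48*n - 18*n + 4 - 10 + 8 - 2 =6*c^3 + c^2*(10*n + 6) + c*(-68*n^2 + 28*n) - 48*n^3 + 16*n^2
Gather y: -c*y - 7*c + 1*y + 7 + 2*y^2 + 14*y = -7*c + 2*y^2 + y*(15 - c) + 7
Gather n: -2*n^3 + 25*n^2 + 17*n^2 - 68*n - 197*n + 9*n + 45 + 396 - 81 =-2*n^3 + 42*n^2 - 256*n + 360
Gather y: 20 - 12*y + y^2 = y^2 - 12*y + 20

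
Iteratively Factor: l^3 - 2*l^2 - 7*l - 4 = (l + 1)*(l^2 - 3*l - 4) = (l - 4)*(l + 1)*(l + 1)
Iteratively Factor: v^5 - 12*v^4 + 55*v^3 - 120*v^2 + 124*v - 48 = (v - 1)*(v^4 - 11*v^3 + 44*v^2 - 76*v + 48) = (v - 3)*(v - 1)*(v^3 - 8*v^2 + 20*v - 16) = (v - 3)*(v - 2)*(v - 1)*(v^2 - 6*v + 8) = (v - 3)*(v - 2)^2*(v - 1)*(v - 4)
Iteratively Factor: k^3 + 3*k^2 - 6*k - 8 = (k + 4)*(k^2 - k - 2) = (k - 2)*(k + 4)*(k + 1)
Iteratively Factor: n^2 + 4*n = (n)*(n + 4)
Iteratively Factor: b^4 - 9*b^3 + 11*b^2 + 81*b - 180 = (b + 3)*(b^3 - 12*b^2 + 47*b - 60) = (b - 4)*(b + 3)*(b^2 - 8*b + 15) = (b - 5)*(b - 4)*(b + 3)*(b - 3)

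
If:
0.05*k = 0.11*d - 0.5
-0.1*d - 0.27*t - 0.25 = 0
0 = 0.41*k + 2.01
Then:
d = 2.32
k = -4.90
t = -1.78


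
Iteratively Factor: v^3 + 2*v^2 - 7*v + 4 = (v + 4)*(v^2 - 2*v + 1) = (v - 1)*(v + 4)*(v - 1)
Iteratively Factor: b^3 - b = (b - 1)*(b^2 + b) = b*(b - 1)*(b + 1)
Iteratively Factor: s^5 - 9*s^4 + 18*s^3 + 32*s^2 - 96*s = (s - 4)*(s^4 - 5*s^3 - 2*s^2 + 24*s) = (s - 4)*(s - 3)*(s^3 - 2*s^2 - 8*s) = (s - 4)^2*(s - 3)*(s^2 + 2*s) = (s - 4)^2*(s - 3)*(s + 2)*(s)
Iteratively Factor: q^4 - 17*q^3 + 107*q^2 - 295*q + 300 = (q - 3)*(q^3 - 14*q^2 + 65*q - 100) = (q - 5)*(q - 3)*(q^2 - 9*q + 20) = (q - 5)*(q - 4)*(q - 3)*(q - 5)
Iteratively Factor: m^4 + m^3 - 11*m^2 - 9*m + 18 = (m - 1)*(m^3 + 2*m^2 - 9*m - 18) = (m - 1)*(m + 2)*(m^2 - 9) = (m - 1)*(m + 2)*(m + 3)*(m - 3)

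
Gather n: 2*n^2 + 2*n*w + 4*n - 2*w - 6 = 2*n^2 + n*(2*w + 4) - 2*w - 6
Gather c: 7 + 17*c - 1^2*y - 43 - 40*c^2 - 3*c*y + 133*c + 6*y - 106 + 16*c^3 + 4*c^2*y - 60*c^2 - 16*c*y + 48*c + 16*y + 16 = 16*c^3 + c^2*(4*y - 100) + c*(198 - 19*y) + 21*y - 126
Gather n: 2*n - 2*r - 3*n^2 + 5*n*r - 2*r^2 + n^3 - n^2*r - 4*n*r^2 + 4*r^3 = n^3 + n^2*(-r - 3) + n*(-4*r^2 + 5*r + 2) + 4*r^3 - 2*r^2 - 2*r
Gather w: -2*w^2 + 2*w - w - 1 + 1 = -2*w^2 + w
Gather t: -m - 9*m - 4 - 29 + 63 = 30 - 10*m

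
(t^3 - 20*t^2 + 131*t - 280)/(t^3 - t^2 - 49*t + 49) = (t^2 - 13*t + 40)/(t^2 + 6*t - 7)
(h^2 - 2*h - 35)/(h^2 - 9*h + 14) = (h + 5)/(h - 2)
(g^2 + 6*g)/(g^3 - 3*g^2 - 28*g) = (g + 6)/(g^2 - 3*g - 28)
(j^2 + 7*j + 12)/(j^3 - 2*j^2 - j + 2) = (j^2 + 7*j + 12)/(j^3 - 2*j^2 - j + 2)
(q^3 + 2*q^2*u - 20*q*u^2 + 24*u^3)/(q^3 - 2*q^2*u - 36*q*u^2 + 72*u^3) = (q - 2*u)/(q - 6*u)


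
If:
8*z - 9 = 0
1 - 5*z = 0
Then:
No Solution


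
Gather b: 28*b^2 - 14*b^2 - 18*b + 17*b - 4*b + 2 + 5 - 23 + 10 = 14*b^2 - 5*b - 6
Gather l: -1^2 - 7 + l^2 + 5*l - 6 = l^2 + 5*l - 14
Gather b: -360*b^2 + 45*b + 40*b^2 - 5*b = -320*b^2 + 40*b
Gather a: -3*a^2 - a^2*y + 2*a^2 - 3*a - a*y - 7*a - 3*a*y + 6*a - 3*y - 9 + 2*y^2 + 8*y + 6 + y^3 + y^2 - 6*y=a^2*(-y - 1) + a*(-4*y - 4) + y^3 + 3*y^2 - y - 3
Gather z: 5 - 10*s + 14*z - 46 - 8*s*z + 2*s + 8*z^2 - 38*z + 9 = -8*s + 8*z^2 + z*(-8*s - 24) - 32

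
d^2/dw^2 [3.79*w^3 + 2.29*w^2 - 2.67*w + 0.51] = 22.74*w + 4.58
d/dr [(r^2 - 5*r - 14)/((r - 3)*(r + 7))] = (9*r^2 - 14*r + 161)/(r^4 + 8*r^3 - 26*r^2 - 168*r + 441)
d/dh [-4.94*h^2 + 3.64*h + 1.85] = 3.64 - 9.88*h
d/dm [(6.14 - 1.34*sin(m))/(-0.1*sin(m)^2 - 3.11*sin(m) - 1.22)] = (-0.134*sin(m)^2 + 1.228*sin(m) + 20.7302)*cos(m)/(0.01*sin(m)^4 + 0.622*sin(m)^3 + 9.9161*sin(m)^2 + 7.5884*sin(m) + 1.4884)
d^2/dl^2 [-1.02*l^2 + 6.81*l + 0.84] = -2.04000000000000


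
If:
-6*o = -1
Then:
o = 1/6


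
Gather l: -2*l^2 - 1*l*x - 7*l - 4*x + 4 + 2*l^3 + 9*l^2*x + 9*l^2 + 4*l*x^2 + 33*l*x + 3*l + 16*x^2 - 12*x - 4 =2*l^3 + l^2*(9*x + 7) + l*(4*x^2 + 32*x - 4) + 16*x^2 - 16*x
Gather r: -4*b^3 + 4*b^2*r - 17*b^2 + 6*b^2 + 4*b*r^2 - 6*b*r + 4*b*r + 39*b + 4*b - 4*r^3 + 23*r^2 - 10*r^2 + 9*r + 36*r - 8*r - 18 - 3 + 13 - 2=-4*b^3 - 11*b^2 + 43*b - 4*r^3 + r^2*(4*b + 13) + r*(4*b^2 - 2*b + 37) - 10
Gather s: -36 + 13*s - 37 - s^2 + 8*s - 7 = -s^2 + 21*s - 80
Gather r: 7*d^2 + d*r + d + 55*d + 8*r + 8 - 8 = 7*d^2 + 56*d + r*(d + 8)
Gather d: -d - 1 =-d - 1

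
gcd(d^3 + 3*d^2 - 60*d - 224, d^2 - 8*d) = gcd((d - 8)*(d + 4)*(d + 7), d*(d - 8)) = d - 8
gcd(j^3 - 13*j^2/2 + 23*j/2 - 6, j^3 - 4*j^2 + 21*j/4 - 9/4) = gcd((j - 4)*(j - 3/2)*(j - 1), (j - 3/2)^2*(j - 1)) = j^2 - 5*j/2 + 3/2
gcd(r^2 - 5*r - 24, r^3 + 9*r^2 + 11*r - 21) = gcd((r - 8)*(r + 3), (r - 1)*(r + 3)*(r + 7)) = r + 3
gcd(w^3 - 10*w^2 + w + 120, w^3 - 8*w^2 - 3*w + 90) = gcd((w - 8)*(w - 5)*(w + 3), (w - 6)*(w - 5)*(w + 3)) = w^2 - 2*w - 15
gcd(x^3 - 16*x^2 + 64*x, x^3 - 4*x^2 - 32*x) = x^2 - 8*x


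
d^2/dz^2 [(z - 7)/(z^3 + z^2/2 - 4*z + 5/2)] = 4*(12*z^3 - 138*z^2 - 383*z - 373)/(8*z^7 + 28*z^6 - 42*z^5 - 147*z^4 + 168*z^3 + 210*z^2 - 350*z + 125)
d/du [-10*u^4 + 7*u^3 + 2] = u^2*(21 - 40*u)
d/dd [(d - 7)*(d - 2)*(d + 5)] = 3*d^2 - 8*d - 31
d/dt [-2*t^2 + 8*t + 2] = 8 - 4*t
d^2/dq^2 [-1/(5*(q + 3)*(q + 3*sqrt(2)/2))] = 4*(-4*(q + 3)^2 - 2*(q + 3)*(2*q + 3*sqrt(2)) - (2*q + 3*sqrt(2))^2)/(5*(q + 3)^3*(2*q + 3*sqrt(2))^3)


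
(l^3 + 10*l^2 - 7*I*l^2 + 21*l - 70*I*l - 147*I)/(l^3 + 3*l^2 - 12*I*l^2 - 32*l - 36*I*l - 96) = (l^2 + 7*l*(1 - I) - 49*I)/(l^2 - 12*I*l - 32)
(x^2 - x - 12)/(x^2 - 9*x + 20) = (x + 3)/(x - 5)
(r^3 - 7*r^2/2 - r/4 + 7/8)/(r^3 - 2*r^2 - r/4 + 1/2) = (r - 7/2)/(r - 2)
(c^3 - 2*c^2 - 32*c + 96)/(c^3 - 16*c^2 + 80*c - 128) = (c + 6)/(c - 8)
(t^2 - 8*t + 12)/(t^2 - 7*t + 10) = (t - 6)/(t - 5)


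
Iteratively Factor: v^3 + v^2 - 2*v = (v - 1)*(v^2 + 2*v) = (v - 1)*(v + 2)*(v)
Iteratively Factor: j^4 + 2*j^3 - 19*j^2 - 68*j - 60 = (j + 2)*(j^3 - 19*j - 30) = (j + 2)^2*(j^2 - 2*j - 15) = (j - 5)*(j + 2)^2*(j + 3)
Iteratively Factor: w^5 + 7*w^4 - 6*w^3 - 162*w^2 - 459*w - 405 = (w + 3)*(w^4 + 4*w^3 - 18*w^2 - 108*w - 135) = (w - 5)*(w + 3)*(w^3 + 9*w^2 + 27*w + 27) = (w - 5)*(w + 3)^2*(w^2 + 6*w + 9) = (w - 5)*(w + 3)^3*(w + 3)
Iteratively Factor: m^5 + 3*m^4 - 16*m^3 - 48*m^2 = (m + 4)*(m^4 - m^3 - 12*m^2) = m*(m + 4)*(m^3 - m^2 - 12*m) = m*(m - 4)*(m + 4)*(m^2 + 3*m) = m*(m - 4)*(m + 3)*(m + 4)*(m)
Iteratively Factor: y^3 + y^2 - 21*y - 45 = (y + 3)*(y^2 - 2*y - 15) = (y - 5)*(y + 3)*(y + 3)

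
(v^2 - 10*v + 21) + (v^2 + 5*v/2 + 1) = 2*v^2 - 15*v/2 + 22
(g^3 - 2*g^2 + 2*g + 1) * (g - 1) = g^4 - 3*g^3 + 4*g^2 - g - 1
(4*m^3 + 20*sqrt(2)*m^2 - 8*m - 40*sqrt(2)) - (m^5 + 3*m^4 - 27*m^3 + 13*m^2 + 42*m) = -m^5 - 3*m^4 + 31*m^3 - 13*m^2 + 20*sqrt(2)*m^2 - 50*m - 40*sqrt(2)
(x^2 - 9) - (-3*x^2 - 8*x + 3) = 4*x^2 + 8*x - 12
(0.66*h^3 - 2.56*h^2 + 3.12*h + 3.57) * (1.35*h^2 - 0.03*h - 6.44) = 0.891*h^5 - 3.4758*h^4 + 0.0383999999999998*h^3 + 21.2123*h^2 - 20.1999*h - 22.9908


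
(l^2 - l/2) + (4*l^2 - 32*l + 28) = 5*l^2 - 65*l/2 + 28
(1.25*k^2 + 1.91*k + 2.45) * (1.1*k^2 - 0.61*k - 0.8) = 1.375*k^4 + 1.3385*k^3 + 0.5299*k^2 - 3.0225*k - 1.96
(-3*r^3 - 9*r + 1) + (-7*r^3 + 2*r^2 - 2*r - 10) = -10*r^3 + 2*r^2 - 11*r - 9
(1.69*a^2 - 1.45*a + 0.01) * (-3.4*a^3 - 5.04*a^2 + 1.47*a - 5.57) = -5.746*a^5 - 3.5876*a^4 + 9.7583*a^3 - 11.5952*a^2 + 8.0912*a - 0.0557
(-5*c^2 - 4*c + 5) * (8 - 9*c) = 45*c^3 - 4*c^2 - 77*c + 40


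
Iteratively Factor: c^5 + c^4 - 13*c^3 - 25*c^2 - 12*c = (c + 3)*(c^4 - 2*c^3 - 7*c^2 - 4*c) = (c - 4)*(c + 3)*(c^3 + 2*c^2 + c) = (c - 4)*(c + 1)*(c + 3)*(c^2 + c) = c*(c - 4)*(c + 1)*(c + 3)*(c + 1)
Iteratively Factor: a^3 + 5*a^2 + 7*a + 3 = (a + 1)*(a^2 + 4*a + 3) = (a + 1)^2*(a + 3)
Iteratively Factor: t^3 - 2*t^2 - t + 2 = (t - 2)*(t^2 - 1) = (t - 2)*(t - 1)*(t + 1)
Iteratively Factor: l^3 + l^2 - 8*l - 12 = (l + 2)*(l^2 - l - 6) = (l + 2)^2*(l - 3)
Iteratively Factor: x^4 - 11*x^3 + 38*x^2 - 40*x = (x - 5)*(x^3 - 6*x^2 + 8*x) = x*(x - 5)*(x^2 - 6*x + 8) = x*(x - 5)*(x - 4)*(x - 2)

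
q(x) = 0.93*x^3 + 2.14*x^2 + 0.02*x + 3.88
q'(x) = 2.79*x^2 + 4.28*x + 0.02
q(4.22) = 111.97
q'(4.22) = 67.77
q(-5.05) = -61.42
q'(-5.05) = 49.56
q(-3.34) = -6.97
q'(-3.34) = 16.85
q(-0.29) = 4.03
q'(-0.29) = -0.99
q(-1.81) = 5.34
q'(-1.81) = 1.41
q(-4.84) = -51.53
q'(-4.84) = 44.66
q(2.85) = 42.85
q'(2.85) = 34.88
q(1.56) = 12.65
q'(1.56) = 13.49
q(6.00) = 281.92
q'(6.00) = 126.14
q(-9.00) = -500.93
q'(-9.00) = 187.49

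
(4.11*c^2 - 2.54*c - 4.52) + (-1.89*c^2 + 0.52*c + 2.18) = 2.22*c^2 - 2.02*c - 2.34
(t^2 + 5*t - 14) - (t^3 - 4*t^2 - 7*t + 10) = -t^3 + 5*t^2 + 12*t - 24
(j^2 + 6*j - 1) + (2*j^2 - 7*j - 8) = 3*j^2 - j - 9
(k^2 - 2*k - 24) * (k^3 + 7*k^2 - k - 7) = k^5 + 5*k^4 - 39*k^3 - 173*k^2 + 38*k + 168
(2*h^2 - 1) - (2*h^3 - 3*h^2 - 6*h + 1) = -2*h^3 + 5*h^2 + 6*h - 2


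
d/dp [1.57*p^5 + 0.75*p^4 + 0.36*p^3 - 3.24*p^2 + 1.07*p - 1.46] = 7.85*p^4 + 3.0*p^3 + 1.08*p^2 - 6.48*p + 1.07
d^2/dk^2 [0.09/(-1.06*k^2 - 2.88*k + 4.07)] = (0.202248*k^2 + 0.549504*k - 0.09*(2.12*k + 2.88)*(4.24*k + 5.76) - 0.776556)/(1.06*k^2 + 2.88*k - 4.07)^3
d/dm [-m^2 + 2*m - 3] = 2 - 2*m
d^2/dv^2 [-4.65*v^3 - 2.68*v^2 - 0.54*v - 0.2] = -27.9*v - 5.36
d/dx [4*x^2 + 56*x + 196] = 8*x + 56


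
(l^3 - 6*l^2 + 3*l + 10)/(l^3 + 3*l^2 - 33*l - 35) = (l - 2)/(l + 7)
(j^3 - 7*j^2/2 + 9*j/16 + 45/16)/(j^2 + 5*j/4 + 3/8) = (4*j^2 - 17*j + 15)/(2*(2*j + 1))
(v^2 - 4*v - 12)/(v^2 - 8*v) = (v^2 - 4*v - 12)/(v*(v - 8))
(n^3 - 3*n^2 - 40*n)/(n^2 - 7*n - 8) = n*(n + 5)/(n + 1)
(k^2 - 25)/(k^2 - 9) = (k^2 - 25)/(k^2 - 9)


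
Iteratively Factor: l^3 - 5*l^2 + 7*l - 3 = (l - 3)*(l^2 - 2*l + 1) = (l - 3)*(l - 1)*(l - 1)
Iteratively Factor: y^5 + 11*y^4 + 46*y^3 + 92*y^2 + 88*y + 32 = (y + 2)*(y^4 + 9*y^3 + 28*y^2 + 36*y + 16) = (y + 2)*(y + 4)*(y^3 + 5*y^2 + 8*y + 4) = (y + 2)^2*(y + 4)*(y^2 + 3*y + 2) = (y + 1)*(y + 2)^2*(y + 4)*(y + 2)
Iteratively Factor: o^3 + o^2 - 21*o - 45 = (o - 5)*(o^2 + 6*o + 9) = (o - 5)*(o + 3)*(o + 3)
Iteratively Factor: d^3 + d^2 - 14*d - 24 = (d + 3)*(d^2 - 2*d - 8) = (d - 4)*(d + 3)*(d + 2)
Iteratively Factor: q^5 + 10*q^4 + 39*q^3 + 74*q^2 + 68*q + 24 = (q + 1)*(q^4 + 9*q^3 + 30*q^2 + 44*q + 24) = (q + 1)*(q + 2)*(q^3 + 7*q^2 + 16*q + 12) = (q + 1)*(q + 2)*(q + 3)*(q^2 + 4*q + 4) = (q + 1)*(q + 2)^2*(q + 3)*(q + 2)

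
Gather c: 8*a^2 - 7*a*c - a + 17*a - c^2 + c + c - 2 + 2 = 8*a^2 + 16*a - c^2 + c*(2 - 7*a)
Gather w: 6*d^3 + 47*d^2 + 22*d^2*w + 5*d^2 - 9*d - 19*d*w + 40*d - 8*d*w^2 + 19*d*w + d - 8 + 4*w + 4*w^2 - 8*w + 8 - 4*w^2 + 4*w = 6*d^3 + 22*d^2*w + 52*d^2 - 8*d*w^2 + 32*d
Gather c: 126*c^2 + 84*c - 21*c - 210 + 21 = 126*c^2 + 63*c - 189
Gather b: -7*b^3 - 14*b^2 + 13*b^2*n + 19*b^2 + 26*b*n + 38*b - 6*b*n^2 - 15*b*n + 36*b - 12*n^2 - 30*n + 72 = -7*b^3 + b^2*(13*n + 5) + b*(-6*n^2 + 11*n + 74) - 12*n^2 - 30*n + 72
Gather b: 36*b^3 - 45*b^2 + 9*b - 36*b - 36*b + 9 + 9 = 36*b^3 - 45*b^2 - 63*b + 18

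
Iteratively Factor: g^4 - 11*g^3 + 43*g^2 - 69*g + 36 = (g - 1)*(g^3 - 10*g^2 + 33*g - 36) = (g - 3)*(g - 1)*(g^2 - 7*g + 12) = (g - 3)^2*(g - 1)*(g - 4)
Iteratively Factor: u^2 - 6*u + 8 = (u - 4)*(u - 2)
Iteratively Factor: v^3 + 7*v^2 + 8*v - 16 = (v + 4)*(v^2 + 3*v - 4) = (v + 4)^2*(v - 1)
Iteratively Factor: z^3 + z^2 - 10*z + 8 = (z + 4)*(z^2 - 3*z + 2) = (z - 2)*(z + 4)*(z - 1)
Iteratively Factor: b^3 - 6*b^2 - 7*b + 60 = (b - 4)*(b^2 - 2*b - 15) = (b - 5)*(b - 4)*(b + 3)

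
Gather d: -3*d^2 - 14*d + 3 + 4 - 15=-3*d^2 - 14*d - 8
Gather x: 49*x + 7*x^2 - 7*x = 7*x^2 + 42*x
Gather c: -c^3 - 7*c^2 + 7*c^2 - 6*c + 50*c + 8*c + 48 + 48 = -c^3 + 52*c + 96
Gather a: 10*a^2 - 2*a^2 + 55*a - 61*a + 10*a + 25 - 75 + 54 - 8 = 8*a^2 + 4*a - 4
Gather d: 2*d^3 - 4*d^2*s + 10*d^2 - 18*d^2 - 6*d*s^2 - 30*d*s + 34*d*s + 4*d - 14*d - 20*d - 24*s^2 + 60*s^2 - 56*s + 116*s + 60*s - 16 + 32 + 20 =2*d^3 + d^2*(-4*s - 8) + d*(-6*s^2 + 4*s - 30) + 36*s^2 + 120*s + 36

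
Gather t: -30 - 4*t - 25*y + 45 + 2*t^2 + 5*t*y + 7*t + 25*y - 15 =2*t^2 + t*(5*y + 3)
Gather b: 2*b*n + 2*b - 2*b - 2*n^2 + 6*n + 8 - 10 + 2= 2*b*n - 2*n^2 + 6*n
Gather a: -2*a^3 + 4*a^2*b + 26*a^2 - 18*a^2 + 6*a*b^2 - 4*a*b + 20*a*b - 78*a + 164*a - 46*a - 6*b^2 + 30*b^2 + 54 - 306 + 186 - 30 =-2*a^3 + a^2*(4*b + 8) + a*(6*b^2 + 16*b + 40) + 24*b^2 - 96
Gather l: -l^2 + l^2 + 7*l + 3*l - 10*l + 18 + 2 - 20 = 0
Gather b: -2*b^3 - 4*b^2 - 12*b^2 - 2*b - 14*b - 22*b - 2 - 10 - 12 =-2*b^3 - 16*b^2 - 38*b - 24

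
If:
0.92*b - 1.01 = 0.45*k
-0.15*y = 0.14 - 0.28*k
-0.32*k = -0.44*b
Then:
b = 3.35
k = 4.61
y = 7.67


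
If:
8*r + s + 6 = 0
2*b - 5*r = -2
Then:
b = -5*s/16 - 23/8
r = -s/8 - 3/4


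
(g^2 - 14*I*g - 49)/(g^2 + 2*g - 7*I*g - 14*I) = (g - 7*I)/(g + 2)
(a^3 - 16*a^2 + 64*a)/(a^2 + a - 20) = a*(a^2 - 16*a + 64)/(a^2 + a - 20)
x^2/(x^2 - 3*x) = x/(x - 3)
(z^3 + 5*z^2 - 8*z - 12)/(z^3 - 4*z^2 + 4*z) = (z^2 + 7*z + 6)/(z*(z - 2))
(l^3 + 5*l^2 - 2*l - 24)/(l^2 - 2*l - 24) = (l^2 + l - 6)/(l - 6)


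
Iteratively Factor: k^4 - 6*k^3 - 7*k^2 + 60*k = (k - 5)*(k^3 - k^2 - 12*k) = (k - 5)*(k - 4)*(k^2 + 3*k) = (k - 5)*(k - 4)*(k + 3)*(k)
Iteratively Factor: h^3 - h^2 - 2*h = (h)*(h^2 - h - 2) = h*(h - 2)*(h + 1)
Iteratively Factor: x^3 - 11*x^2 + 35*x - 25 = (x - 1)*(x^2 - 10*x + 25) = (x - 5)*(x - 1)*(x - 5)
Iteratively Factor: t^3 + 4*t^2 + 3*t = (t + 3)*(t^2 + t) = t*(t + 3)*(t + 1)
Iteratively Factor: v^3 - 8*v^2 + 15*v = (v)*(v^2 - 8*v + 15) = v*(v - 5)*(v - 3)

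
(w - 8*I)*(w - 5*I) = w^2 - 13*I*w - 40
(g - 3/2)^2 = g^2 - 3*g + 9/4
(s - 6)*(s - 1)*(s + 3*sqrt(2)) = s^3 - 7*s^2 + 3*sqrt(2)*s^2 - 21*sqrt(2)*s + 6*s + 18*sqrt(2)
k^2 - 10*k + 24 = (k - 6)*(k - 4)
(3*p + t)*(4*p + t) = 12*p^2 + 7*p*t + t^2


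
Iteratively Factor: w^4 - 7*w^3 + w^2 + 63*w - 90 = (w + 3)*(w^3 - 10*w^2 + 31*w - 30) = (w - 3)*(w + 3)*(w^2 - 7*w + 10) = (w - 3)*(w - 2)*(w + 3)*(w - 5)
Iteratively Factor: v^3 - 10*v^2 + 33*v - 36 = (v - 3)*(v^2 - 7*v + 12) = (v - 4)*(v - 3)*(v - 3)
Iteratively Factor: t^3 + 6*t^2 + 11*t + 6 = (t + 3)*(t^2 + 3*t + 2) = (t + 1)*(t + 3)*(t + 2)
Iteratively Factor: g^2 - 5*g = (g - 5)*(g)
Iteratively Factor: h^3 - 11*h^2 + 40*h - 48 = (h - 4)*(h^2 - 7*h + 12) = (h - 4)^2*(h - 3)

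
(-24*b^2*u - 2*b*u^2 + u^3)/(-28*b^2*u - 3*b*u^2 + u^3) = (-6*b + u)/(-7*b + u)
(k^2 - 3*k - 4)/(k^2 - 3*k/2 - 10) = 2*(k + 1)/(2*k + 5)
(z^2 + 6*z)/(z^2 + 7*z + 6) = z/(z + 1)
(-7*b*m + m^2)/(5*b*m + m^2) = (-7*b + m)/(5*b + m)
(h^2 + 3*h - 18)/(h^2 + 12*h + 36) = (h - 3)/(h + 6)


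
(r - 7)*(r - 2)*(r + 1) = r^3 - 8*r^2 + 5*r + 14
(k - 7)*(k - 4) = k^2 - 11*k + 28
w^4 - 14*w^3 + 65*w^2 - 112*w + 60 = (w - 6)*(w - 5)*(w - 2)*(w - 1)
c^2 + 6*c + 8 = (c + 2)*(c + 4)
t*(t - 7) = t^2 - 7*t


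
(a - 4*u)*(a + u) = a^2 - 3*a*u - 4*u^2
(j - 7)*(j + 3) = j^2 - 4*j - 21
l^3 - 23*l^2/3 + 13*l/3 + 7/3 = (l - 7)*(l - 1)*(l + 1/3)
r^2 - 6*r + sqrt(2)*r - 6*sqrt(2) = (r - 6)*(r + sqrt(2))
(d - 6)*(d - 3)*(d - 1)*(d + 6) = d^4 - 4*d^3 - 33*d^2 + 144*d - 108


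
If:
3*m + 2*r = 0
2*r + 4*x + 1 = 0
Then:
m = 4*x/3 + 1/3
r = -2*x - 1/2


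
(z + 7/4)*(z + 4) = z^2 + 23*z/4 + 7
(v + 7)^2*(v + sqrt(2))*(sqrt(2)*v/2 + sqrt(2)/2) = sqrt(2)*v^4/2 + v^3 + 15*sqrt(2)*v^3/2 + 15*v^2 + 63*sqrt(2)*v^2/2 + 49*sqrt(2)*v/2 + 63*v + 49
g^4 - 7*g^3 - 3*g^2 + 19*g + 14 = (g - 7)*(g - 2)*(g + 1)^2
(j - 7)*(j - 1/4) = j^2 - 29*j/4 + 7/4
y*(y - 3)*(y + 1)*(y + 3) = y^4 + y^3 - 9*y^2 - 9*y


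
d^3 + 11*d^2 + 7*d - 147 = (d - 3)*(d + 7)^2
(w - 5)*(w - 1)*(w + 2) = w^3 - 4*w^2 - 7*w + 10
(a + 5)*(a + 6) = a^2 + 11*a + 30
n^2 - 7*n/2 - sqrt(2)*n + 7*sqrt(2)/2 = (n - 7/2)*(n - sqrt(2))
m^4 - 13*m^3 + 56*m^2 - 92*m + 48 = (m - 6)*(m - 4)*(m - 2)*(m - 1)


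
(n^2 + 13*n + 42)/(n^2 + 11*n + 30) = (n + 7)/(n + 5)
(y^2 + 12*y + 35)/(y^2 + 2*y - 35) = (y + 5)/(y - 5)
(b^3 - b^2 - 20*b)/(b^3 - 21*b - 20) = b/(b + 1)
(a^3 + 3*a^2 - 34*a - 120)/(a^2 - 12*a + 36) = (a^2 + 9*a + 20)/(a - 6)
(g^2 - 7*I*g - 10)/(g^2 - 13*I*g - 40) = (g - 2*I)/(g - 8*I)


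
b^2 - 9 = (b - 3)*(b + 3)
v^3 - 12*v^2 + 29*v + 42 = (v - 7)*(v - 6)*(v + 1)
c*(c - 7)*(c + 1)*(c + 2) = c^4 - 4*c^3 - 19*c^2 - 14*c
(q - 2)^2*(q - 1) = q^3 - 5*q^2 + 8*q - 4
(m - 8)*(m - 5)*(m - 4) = m^3 - 17*m^2 + 92*m - 160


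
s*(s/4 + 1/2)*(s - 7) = s^3/4 - 5*s^2/4 - 7*s/2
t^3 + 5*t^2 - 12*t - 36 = (t - 3)*(t + 2)*(t + 6)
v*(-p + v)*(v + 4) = -p*v^2 - 4*p*v + v^3 + 4*v^2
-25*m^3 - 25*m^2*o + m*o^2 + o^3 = (-5*m + o)*(m + o)*(5*m + o)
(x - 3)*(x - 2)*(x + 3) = x^3 - 2*x^2 - 9*x + 18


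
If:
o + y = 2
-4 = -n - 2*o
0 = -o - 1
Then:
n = 6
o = -1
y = 3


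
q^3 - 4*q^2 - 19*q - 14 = (q - 7)*(q + 1)*(q + 2)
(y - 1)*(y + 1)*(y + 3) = y^3 + 3*y^2 - y - 3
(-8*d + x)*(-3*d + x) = 24*d^2 - 11*d*x + x^2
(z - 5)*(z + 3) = z^2 - 2*z - 15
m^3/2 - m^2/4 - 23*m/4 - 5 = (m/2 + 1/2)*(m - 4)*(m + 5/2)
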